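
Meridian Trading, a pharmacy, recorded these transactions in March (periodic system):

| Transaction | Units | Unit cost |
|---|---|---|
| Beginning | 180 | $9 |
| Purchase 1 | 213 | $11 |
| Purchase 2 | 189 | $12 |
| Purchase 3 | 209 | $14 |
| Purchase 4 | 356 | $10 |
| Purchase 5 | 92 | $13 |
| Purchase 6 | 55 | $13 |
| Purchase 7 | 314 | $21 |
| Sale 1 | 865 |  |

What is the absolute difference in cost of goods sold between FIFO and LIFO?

$2,840

FIFO COGS: 180 @ $9 + 213 @ $11 + 189 @ $12 + 209 @ $14 + 74 @ $10 = $9,897
LIFO COGS: 314 @ $21 + 55 @ $13 + 92 @ $13 + 356 @ $10 + 48 @ $14 = $12,737
Difference = |$9,897 − $12,737| = $2,840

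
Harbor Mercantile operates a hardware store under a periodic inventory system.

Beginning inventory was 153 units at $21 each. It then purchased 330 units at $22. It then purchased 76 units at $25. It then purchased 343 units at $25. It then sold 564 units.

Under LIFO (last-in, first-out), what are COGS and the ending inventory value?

COGS = $13,665; ending inventory = $7,283

Sale 1 (564) [LIFO — newest first]: 343 @ $25 + 76 @ $25 + 145 @ $22 = $13,665
Ending inventory: 153 @ $21 + 185 @ $22 = $7,283
Check: goods available $20,948 = COGS $13,665 + ending $7,283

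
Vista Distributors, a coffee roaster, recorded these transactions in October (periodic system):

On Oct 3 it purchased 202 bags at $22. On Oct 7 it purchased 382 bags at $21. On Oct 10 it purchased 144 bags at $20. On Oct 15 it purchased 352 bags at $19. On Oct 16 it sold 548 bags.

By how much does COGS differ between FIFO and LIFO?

$1,050

FIFO COGS: 202 @ $22 + 346 @ $21 = $11,710
LIFO COGS: 352 @ $19 + 144 @ $20 + 52 @ $21 = $10,660
Difference = |$11,710 − $10,660| = $1,050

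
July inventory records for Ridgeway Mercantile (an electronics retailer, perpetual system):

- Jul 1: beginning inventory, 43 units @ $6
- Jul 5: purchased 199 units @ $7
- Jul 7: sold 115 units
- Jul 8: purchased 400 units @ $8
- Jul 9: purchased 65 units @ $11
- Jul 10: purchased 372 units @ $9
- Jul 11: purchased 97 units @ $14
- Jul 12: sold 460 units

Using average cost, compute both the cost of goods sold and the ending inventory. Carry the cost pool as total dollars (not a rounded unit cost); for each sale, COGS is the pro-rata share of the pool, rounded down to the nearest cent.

COGS = $4,897.87; ending inventory = $5,374.13

After Jul 1: 43 on hand, pool $258.00 (≈ $6.0000 each)
After Jul 5: 242 on hand, pool $1,651.00 (≈ $6.8223 each)
Jul 7, sell 115: 115/242 × $1,651.00 → $784.56
After Jul 8: 527 on hand, pool $4,066.44 (≈ $7.7162 each)
After Jul 9: 592 on hand, pool $4,781.44 (≈ $8.0768 each)
After Jul 10: 964 on hand, pool $8,129.44 (≈ $8.4330 each)
After Jul 11: 1061 on hand, pool $9,487.44 (≈ $8.9420 each)
Jul 12, sell 460: 460/1061 × $9,487.44 → $4,113.31
Total COGS = $784.56 + $4,113.31 = $4,897.87
Ending inventory (cost pool remaining) = $5,374.13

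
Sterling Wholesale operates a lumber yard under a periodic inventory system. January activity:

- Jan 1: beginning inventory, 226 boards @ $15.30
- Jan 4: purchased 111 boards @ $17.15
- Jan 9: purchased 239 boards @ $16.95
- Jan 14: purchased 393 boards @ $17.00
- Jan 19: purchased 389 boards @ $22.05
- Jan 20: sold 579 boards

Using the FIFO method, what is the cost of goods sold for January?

COGS = $9,463.50

Jan 20, 579 sold [FIFO — oldest first]: 226 @ $15.30 + 111 @ $17.15 + 239 @ $16.95 + 3 @ $17.00 = $9,463.50
Ending inventory: 390 @ $17.00 + 389 @ $22.05 = $15,207.45
Check: goods available $24,670.95 = COGS $9,463.50 + ending $15,207.45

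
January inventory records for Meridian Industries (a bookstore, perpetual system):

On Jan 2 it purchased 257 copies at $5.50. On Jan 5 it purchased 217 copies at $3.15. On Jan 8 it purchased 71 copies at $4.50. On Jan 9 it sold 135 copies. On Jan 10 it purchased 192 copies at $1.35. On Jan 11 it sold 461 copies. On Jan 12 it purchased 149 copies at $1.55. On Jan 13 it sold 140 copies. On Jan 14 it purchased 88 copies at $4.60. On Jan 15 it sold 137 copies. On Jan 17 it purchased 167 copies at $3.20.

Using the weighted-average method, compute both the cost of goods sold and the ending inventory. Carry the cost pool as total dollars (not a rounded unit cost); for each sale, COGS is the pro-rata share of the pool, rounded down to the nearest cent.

After Jan 2: 257 on hand, pool $1,413.50 (≈ $5.5000 each)
After Jan 5: 474 on hand, pool $2,097.05 (≈ $4.4242 each)
After Jan 8: 545 on hand, pool $2,416.55 (≈ $4.4340 each)
Jan 9, sell 135: 135/545 × $2,416.55 → $598.59
After Jan 10: 602 on hand, pool $2,077.16 (≈ $3.4504 each)
Jan 11, sell 461: 461/602 × $2,077.16 → $1,590.64
After Jan 12: 290 on hand, pool $717.47 (≈ $2.4740 each)
Jan 13, sell 140: 140/290 × $717.47 → $346.36
After Jan 14: 238 on hand, pool $775.91 (≈ $3.2601 each)
Jan 15, sell 137: 137/238 × $775.91 → $446.63
After Jan 17: 268 on hand, pool $863.68 (≈ $3.2227 each)
Total COGS = $598.59 + $1,590.64 + $346.36 + $446.63 = $2,982.22
Ending inventory (cost pool remaining) = $863.68

COGS = $2,982.22; ending inventory = $863.68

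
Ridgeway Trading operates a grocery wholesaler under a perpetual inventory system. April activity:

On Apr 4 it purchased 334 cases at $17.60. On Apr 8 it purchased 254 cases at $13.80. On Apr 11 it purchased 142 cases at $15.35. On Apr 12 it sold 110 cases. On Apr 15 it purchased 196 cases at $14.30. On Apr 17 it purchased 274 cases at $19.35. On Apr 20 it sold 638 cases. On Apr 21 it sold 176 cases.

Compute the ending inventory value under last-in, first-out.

Ending inventory = $4,857.60

Apr 12, 110 sold [LIFO — newest first]: 110 @ $15.35 = $1,688.50
Apr 20, 638 sold [LIFO — newest first]: 274 @ $19.35 + 196 @ $14.30 + 32 @ $15.35 + 136 @ $13.80 = $10,472.70
Apr 21, 176 sold [LIFO — newest first]: 118 @ $13.80 + 58 @ $17.60 = $2,649.20
Total COGS = $1,688.50 + $10,472.70 + $2,649.20 = $14,810.40
Ending inventory: 276 @ $17.60 = $4,857.60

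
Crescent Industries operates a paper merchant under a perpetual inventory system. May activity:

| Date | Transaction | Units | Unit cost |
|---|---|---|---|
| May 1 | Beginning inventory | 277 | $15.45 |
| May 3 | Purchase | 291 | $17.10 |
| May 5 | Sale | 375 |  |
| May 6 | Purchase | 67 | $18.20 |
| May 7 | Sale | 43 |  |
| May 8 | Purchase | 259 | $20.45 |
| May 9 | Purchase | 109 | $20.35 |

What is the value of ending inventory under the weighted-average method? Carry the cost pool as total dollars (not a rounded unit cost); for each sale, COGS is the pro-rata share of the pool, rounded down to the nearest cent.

After May 1: 277 on hand, pool $4,279.65 (≈ $15.4500 each)
After May 3: 568 on hand, pool $9,255.75 (≈ $16.2953 each)
May 5, sell 375: 375/568 × $9,255.75 → $6,110.75
After May 6: 260 on hand, pool $4,364.40 (≈ $16.7862 each)
May 7, sell 43: 43/260 × $4,364.40 → $721.80
After May 8: 476 on hand, pool $8,939.15 (≈ $18.7797 each)
After May 9: 585 on hand, pool $11,157.30 (≈ $19.0723 each)
Total COGS = $6,110.75 + $721.80 = $6,832.55
Ending inventory (cost pool remaining) = $11,157.30
Check: goods available $17,989.85 = COGS $6,832.55 + ending $11,157.30

Ending inventory = $11,157.30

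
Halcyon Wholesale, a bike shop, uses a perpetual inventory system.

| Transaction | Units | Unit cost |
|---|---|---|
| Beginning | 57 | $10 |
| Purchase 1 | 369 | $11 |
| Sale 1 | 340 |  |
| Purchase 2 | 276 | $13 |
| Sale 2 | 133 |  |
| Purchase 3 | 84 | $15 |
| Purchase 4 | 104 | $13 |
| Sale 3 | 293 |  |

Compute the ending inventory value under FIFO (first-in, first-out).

Sale 1 (340) [FIFO — oldest first]: 57 @ $10 + 283 @ $11 = $3,683
Sale 2 (133) [FIFO — oldest first]: 86 @ $11 + 47 @ $13 = $1,557
Sale 3 (293) [FIFO — oldest first]: 229 @ $13 + 64 @ $15 = $3,937
Total COGS = $3,683 + $1,557 + $3,937 = $9,177
Ending inventory: 20 @ $15 + 104 @ $13 = $1,652
Check: goods available $10,829 = COGS $9,177 + ending $1,652

Ending inventory = $1,652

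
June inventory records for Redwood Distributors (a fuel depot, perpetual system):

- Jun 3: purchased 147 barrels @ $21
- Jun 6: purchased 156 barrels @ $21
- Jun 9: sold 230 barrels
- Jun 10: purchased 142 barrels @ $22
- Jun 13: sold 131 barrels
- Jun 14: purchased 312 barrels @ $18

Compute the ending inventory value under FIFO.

Jun 9, 230 sold [FIFO — oldest first]: 147 @ $21 + 83 @ $21 = $4,830
Jun 13, 131 sold [FIFO — oldest first]: 73 @ $21 + 58 @ $22 = $2,809
Total COGS = $4,830 + $2,809 = $7,639
Ending inventory: 84 @ $22 + 312 @ $18 = $7,464
Check: goods available $15,103 = COGS $7,639 + ending $7,464

Ending inventory = $7,464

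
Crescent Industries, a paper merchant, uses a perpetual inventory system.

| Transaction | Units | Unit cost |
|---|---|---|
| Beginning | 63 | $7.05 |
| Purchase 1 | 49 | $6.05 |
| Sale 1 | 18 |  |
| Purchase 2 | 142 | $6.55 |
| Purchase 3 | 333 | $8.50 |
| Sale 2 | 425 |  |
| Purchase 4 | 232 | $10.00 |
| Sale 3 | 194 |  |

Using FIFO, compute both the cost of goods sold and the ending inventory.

COGS = $5,001.20; ending inventory = $1,820.00

Sale 1 (18) [FIFO — oldest first]: 18 @ $7.05 = $126.90
Sale 2 (425) [FIFO — oldest first]: 45 @ $7.05 + 49 @ $6.05 + 142 @ $6.55 + 189 @ $8.50 = $3,150.30
Sale 3 (194) [FIFO — oldest first]: 144 @ $8.50 + 50 @ $10.00 = $1,724.00
Total COGS = $126.90 + $3,150.30 + $1,724.00 = $5,001.20
Ending inventory: 182 @ $10.00 = $1,820.00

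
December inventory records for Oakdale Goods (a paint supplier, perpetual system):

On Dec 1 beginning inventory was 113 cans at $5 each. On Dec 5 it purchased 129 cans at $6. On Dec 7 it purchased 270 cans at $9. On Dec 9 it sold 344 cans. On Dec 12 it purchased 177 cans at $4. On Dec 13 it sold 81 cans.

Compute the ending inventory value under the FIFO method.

Dec 9, 344 sold [FIFO — oldest first]: 113 @ $5 + 129 @ $6 + 102 @ $9 = $2,257
Dec 13, 81 sold [FIFO — oldest first]: 81 @ $9 = $729
Total COGS = $2,257 + $729 = $2,986
Ending inventory: 87 @ $9 + 177 @ $4 = $1,491

Ending inventory = $1,491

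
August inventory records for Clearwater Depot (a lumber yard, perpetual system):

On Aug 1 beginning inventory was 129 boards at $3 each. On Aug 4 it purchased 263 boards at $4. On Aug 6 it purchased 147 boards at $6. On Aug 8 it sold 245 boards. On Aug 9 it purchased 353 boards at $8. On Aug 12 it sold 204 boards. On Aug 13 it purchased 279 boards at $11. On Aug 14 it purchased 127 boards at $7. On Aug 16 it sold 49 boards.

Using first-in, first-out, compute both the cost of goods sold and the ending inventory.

COGS = $2,075; ending inventory = $7,028

Aug 8, 245 sold [FIFO — oldest first]: 129 @ $3 + 116 @ $4 = $851
Aug 12, 204 sold [FIFO — oldest first]: 147 @ $4 + 57 @ $6 = $930
Aug 16, 49 sold [FIFO — oldest first]: 49 @ $6 = $294
Total COGS = $851 + $930 + $294 = $2,075
Ending inventory: 41 @ $6 + 353 @ $8 + 279 @ $11 + 127 @ $7 = $7,028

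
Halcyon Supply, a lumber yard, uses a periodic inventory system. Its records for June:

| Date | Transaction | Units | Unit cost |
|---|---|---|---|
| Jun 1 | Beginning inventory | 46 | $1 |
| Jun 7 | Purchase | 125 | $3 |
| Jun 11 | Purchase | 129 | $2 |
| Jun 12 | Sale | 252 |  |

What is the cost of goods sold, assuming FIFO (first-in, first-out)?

Jun 12, 252 sold [FIFO — oldest first]: 46 @ $1 + 125 @ $3 + 81 @ $2 = $583
Ending inventory: 48 @ $2 = $96

COGS = $583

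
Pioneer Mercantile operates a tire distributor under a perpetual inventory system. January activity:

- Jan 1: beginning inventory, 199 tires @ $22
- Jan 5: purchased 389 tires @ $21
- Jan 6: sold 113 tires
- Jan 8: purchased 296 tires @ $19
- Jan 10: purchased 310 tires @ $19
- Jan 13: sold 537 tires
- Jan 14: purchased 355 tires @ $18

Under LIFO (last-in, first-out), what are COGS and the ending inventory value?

Jan 6, 113 sold [LIFO — newest first]: 113 @ $21 = $2,373
Jan 13, 537 sold [LIFO — newest first]: 310 @ $19 + 227 @ $19 = $10,203
Total COGS = $2,373 + $10,203 = $12,576
Ending inventory: 199 @ $22 + 276 @ $21 + 69 @ $19 + 355 @ $18 = $17,875

COGS = $12,576; ending inventory = $17,875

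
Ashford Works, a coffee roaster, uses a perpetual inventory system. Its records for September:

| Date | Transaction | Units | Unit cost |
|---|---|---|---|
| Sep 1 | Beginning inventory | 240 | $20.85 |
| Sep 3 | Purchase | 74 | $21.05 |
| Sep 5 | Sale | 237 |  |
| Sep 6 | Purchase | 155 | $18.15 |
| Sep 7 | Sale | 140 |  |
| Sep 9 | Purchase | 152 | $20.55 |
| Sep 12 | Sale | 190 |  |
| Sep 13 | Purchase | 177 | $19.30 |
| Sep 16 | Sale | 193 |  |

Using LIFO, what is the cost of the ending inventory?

Sep 5, 237 sold [LIFO — newest first]: 74 @ $21.05 + 163 @ $20.85 = $4,956.25
Sep 7, 140 sold [LIFO — newest first]: 140 @ $18.15 = $2,541.00
Sep 12, 190 sold [LIFO — newest first]: 152 @ $20.55 + 15 @ $18.15 + 23 @ $20.85 = $3,875.40
Sep 16, 193 sold [LIFO — newest first]: 177 @ $19.30 + 16 @ $20.85 = $3,749.70
Total COGS = $4,956.25 + $2,541.00 + $3,875.40 + $3,749.70 = $15,122.35
Ending inventory: 38 @ $20.85 = $792.30

Ending inventory = $792.30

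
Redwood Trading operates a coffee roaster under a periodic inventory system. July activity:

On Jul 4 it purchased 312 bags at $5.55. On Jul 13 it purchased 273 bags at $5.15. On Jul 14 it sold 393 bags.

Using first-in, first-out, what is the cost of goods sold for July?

Jul 14, 393 sold [FIFO — oldest first]: 312 @ $5.55 + 81 @ $5.15 = $2,148.75
Ending inventory: 192 @ $5.15 = $988.80

COGS = $2,148.75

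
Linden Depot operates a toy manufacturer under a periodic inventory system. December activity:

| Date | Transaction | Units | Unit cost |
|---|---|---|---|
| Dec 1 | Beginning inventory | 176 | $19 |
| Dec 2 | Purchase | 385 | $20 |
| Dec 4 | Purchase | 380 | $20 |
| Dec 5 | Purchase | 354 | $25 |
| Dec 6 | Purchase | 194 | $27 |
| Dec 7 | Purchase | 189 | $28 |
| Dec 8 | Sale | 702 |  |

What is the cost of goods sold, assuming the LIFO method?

COGS = $18,505

Dec 8, 702 sold [LIFO — newest first]: 189 @ $28 + 194 @ $27 + 319 @ $25 = $18,505
Ending inventory: 176 @ $19 + 385 @ $20 + 380 @ $20 + 35 @ $25 = $19,519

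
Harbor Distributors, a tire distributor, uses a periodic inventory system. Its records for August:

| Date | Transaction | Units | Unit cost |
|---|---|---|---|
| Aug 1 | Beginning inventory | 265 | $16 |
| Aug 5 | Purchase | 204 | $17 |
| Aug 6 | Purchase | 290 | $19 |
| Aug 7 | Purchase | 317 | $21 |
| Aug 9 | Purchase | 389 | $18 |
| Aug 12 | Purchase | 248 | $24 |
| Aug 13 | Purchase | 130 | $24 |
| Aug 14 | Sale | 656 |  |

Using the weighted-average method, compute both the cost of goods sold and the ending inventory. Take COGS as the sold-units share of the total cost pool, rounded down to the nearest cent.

COGS = $12,795.73; ending inventory = $23,153.27

Aug 14, sell 656: 656/1843 × $35,949.00 → $12,795.73
Ending inventory (cost pool remaining) = $23,153.27
Check: goods available $35,949.00 = COGS $12,795.73 + ending $23,153.27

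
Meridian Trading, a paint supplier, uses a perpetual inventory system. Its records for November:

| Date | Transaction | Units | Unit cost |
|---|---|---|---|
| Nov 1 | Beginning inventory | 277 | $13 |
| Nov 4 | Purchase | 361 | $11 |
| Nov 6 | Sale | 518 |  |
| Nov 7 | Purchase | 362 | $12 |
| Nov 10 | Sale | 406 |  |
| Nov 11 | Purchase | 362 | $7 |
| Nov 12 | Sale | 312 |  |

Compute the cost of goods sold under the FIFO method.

Nov 6, 518 sold [FIFO — oldest first]: 277 @ $13 + 241 @ $11 = $6,252
Nov 10, 406 sold [FIFO — oldest first]: 120 @ $11 + 286 @ $12 = $4,752
Nov 12, 312 sold [FIFO — oldest first]: 76 @ $12 + 236 @ $7 = $2,564
Total COGS = $6,252 + $4,752 + $2,564 = $13,568
Ending inventory: 126 @ $7 = $882
Check: goods available $14,450 = COGS $13,568 + ending $882

COGS = $13,568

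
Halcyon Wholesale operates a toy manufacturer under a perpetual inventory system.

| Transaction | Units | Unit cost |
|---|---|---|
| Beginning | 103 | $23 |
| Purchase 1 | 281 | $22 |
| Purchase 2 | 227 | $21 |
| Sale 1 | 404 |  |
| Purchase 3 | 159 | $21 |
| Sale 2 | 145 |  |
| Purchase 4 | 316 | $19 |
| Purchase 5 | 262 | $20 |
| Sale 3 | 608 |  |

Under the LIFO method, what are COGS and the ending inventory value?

Sale 1 (404) [LIFO — newest first]: 227 @ $21 + 177 @ $22 = $8,661
Sale 2 (145) [LIFO — newest first]: 145 @ $21 = $3,045
Sale 3 (608) [LIFO — newest first]: 262 @ $20 + 316 @ $19 + 14 @ $21 + 16 @ $22 = $11,890
Total COGS = $8,661 + $3,045 + $11,890 = $23,596
Ending inventory: 103 @ $23 + 88 @ $22 = $4,305

COGS = $23,596; ending inventory = $4,305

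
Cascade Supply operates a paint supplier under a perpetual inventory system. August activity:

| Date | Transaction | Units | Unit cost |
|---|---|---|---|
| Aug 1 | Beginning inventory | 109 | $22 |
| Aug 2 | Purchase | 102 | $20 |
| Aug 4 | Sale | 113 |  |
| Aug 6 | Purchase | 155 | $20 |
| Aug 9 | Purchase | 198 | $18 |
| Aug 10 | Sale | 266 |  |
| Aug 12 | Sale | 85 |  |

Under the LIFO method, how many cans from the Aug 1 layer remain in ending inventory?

98

Aug 4, 113 sold [LIFO — newest first]: 102 @ $20 + 11 @ $22 = $2,282
Aug 10, 266 sold [LIFO — newest first]: 198 @ $18 + 68 @ $20 = $4,924
Aug 12, 85 sold [LIFO — newest first]: 85 @ $20 = $1,700
Total COGS = $2,282 + $4,924 + $1,700 = $8,906
Ending inventory: 98 @ $22 + 2 @ $20 = $2,196
Check: goods available $11,102 = COGS $8,906 + ending $2,196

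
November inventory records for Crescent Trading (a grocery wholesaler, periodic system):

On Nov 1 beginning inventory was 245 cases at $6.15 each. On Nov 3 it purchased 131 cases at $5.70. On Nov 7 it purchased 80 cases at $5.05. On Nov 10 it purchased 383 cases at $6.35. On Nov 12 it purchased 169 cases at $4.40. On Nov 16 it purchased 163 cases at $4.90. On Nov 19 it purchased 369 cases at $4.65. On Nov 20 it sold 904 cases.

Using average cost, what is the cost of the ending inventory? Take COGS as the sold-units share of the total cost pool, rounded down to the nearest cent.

Nov 20, sell 904: 904/1540 × $8,347.65 → $4,900.17
Ending inventory (cost pool remaining) = $3,447.48
Check: goods available $8,347.65 = COGS $4,900.17 + ending $3,447.48

Ending inventory = $3,447.48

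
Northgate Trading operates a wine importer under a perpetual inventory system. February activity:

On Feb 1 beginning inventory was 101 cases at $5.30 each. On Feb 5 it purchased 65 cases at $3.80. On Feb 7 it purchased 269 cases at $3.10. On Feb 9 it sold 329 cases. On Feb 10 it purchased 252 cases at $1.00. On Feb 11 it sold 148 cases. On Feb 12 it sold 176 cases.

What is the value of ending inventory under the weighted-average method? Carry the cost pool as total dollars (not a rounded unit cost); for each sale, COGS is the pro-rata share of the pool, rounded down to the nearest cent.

After Feb 1: 101 on hand, pool $535.30 (≈ $5.3000 each)
After Feb 5: 166 on hand, pool $782.30 (≈ $4.7127 each)
After Feb 7: 435 on hand, pool $1,616.20 (≈ $3.7154 each)
Feb 9, sell 329: 329/435 × $1,616.20 → $1,222.36
After Feb 10: 358 on hand, pool $645.84 (≈ $1.8040 each)
Feb 11, sell 148: 148/358 × $645.84 → $266.99
Feb 12, sell 176: 176/210 × $378.85 → $317.51
Total COGS = $1,222.36 + $266.99 + $317.51 = $1,806.86
Ending inventory (cost pool remaining) = $61.34

Ending inventory = $61.34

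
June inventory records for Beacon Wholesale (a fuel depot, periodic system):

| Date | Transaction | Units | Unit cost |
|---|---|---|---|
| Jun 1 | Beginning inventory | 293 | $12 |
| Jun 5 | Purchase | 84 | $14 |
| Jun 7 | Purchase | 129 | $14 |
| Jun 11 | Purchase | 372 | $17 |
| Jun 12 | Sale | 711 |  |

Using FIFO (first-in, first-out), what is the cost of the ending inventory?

Ending inventory = $2,839

Jun 12, 711 sold [FIFO — oldest first]: 293 @ $12 + 84 @ $14 + 129 @ $14 + 205 @ $17 = $9,983
Ending inventory: 167 @ $17 = $2,839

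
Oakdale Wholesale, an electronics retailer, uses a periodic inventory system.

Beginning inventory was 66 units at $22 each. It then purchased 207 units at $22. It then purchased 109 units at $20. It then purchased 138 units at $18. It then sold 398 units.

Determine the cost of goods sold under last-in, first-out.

COGS = $7,986

Sale 1 (398) [LIFO — newest first]: 138 @ $18 + 109 @ $20 + 151 @ $22 = $7,986
Ending inventory: 66 @ $22 + 56 @ $22 = $2,684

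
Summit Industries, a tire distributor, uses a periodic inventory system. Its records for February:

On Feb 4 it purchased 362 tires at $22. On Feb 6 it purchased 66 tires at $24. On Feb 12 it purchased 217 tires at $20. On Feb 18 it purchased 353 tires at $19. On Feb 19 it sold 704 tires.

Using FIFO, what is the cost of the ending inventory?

Ending inventory = $5,586

Feb 19, 704 sold [FIFO — oldest first]: 362 @ $22 + 66 @ $24 + 217 @ $20 + 59 @ $19 = $15,009
Ending inventory: 294 @ $19 = $5,586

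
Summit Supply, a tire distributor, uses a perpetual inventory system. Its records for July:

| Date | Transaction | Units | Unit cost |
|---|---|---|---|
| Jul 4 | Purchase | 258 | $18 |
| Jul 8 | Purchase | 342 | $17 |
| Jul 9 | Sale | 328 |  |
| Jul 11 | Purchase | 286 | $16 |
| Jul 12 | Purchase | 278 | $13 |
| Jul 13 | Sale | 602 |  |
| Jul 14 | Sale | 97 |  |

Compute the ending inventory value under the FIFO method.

Jul 9, 328 sold [FIFO — oldest first]: 258 @ $18 + 70 @ $17 = $5,834
Jul 13, 602 sold [FIFO — oldest first]: 272 @ $17 + 286 @ $16 + 44 @ $13 = $9,772
Jul 14, 97 sold [FIFO — oldest first]: 97 @ $13 = $1,261
Total COGS = $5,834 + $9,772 + $1,261 = $16,867
Ending inventory: 137 @ $13 = $1,781

Ending inventory = $1,781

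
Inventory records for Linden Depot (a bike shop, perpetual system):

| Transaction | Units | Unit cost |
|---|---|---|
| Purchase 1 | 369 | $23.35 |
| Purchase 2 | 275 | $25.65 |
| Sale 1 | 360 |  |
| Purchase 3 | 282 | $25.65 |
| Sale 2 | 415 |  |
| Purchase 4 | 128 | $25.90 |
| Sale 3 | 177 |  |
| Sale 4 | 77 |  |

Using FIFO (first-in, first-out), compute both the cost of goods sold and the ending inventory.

COGS = $25,570.90; ending inventory = $647.50

Sale 1 (360) [FIFO — oldest first]: 360 @ $23.35 = $8,406.00
Sale 2 (415) [FIFO — oldest first]: 9 @ $23.35 + 275 @ $25.65 + 131 @ $25.65 = $10,624.05
Sale 3 (177) [FIFO — oldest first]: 151 @ $25.65 + 26 @ $25.90 = $4,546.55
Sale 4 (77) [FIFO — oldest first]: 77 @ $25.90 = $1,994.30
Total COGS = $8,406.00 + $10,624.05 + $4,546.55 + $1,994.30 = $25,570.90
Ending inventory: 25 @ $25.90 = $647.50
Check: goods available $26,218.40 = COGS $25,570.90 + ending $647.50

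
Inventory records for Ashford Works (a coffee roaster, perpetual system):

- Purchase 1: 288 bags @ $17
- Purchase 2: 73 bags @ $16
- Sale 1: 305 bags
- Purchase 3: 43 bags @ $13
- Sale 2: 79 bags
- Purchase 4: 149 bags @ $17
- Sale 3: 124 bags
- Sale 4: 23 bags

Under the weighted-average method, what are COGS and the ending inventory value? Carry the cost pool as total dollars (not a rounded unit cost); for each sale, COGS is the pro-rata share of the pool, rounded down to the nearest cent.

COGS = $8,786.82; ending inventory = $369.18

After Purchase 1: 288 on hand, pool $4,896.00 (≈ $17.0000 each)
After Purchase 2: 361 on hand, pool $6,064.00 (≈ $16.7978 each)
Sale 1, sell 305: 305/361 × $6,064.00 → $5,123.32
After Purchase 3: 99 on hand, pool $1,499.68 (≈ $15.1483 each)
Sale 2, sell 79: 79/99 × $1,499.68 → $1,196.71
After Purchase 4: 169 on hand, pool $2,835.97 (≈ $16.7809 each)
Sale 3, sell 124: 124/169 × $2,835.97 → $2,080.83
Sale 4, sell 23: 23/45 × $755.14 → $385.96
Total COGS = $5,123.32 + $1,196.71 + $2,080.83 + $385.96 = $8,786.82
Ending inventory (cost pool remaining) = $369.18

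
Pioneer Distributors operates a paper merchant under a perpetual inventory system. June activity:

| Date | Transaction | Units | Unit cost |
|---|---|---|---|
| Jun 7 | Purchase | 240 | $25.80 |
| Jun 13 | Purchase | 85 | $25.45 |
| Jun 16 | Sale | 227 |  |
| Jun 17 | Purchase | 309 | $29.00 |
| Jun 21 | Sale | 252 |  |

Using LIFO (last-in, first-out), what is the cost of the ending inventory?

Ending inventory = $4,181.40

Jun 16, 227 sold [LIFO — newest first]: 85 @ $25.45 + 142 @ $25.80 = $5,826.85
Jun 21, 252 sold [LIFO — newest first]: 252 @ $29.00 = $7,308.00
Total COGS = $5,826.85 + $7,308.00 = $13,134.85
Ending inventory: 98 @ $25.80 + 57 @ $29.00 = $4,181.40
Check: goods available $17,316.25 = COGS $13,134.85 + ending $4,181.40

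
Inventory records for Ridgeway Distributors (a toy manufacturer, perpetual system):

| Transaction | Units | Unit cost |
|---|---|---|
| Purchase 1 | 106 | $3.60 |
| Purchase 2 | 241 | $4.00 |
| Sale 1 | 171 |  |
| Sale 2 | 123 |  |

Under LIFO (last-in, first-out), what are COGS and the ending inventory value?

Sale 1 (171) [LIFO — newest first]: 171 @ $4.00 = $684.00
Sale 2 (123) [LIFO — newest first]: 70 @ $4.00 + 53 @ $3.60 = $470.80
Total COGS = $684.00 + $470.80 = $1,154.80
Ending inventory: 53 @ $3.60 = $190.80
Check: goods available $1,345.60 = COGS $1,154.80 + ending $190.80

COGS = $1,154.80; ending inventory = $190.80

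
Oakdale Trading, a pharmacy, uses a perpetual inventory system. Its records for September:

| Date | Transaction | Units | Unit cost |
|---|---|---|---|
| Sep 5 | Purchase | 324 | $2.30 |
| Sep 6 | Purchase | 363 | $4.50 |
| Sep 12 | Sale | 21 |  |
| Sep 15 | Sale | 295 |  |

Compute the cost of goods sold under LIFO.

Sep 12, 21 sold [LIFO — newest first]: 21 @ $4.50 = $94.50
Sep 15, 295 sold [LIFO — newest first]: 295 @ $4.50 = $1,327.50
Total COGS = $94.50 + $1,327.50 = $1,422.00
Ending inventory: 324 @ $2.30 + 47 @ $4.50 = $956.70

COGS = $1,422.00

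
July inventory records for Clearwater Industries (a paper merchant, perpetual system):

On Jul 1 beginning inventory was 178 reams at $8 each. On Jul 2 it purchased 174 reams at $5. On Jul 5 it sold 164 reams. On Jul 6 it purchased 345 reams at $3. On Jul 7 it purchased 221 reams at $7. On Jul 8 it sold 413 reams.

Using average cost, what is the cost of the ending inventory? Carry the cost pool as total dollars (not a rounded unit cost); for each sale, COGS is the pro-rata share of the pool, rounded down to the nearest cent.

After Jul 1: 178 on hand, pool $1,424.00 (≈ $8.0000 each)
After Jul 2: 352 on hand, pool $2,294.00 (≈ $6.5170 each)
Jul 5, sell 164: 164/352 × $2,294.00 → $1,068.79
After Jul 6: 533 on hand, pool $2,260.21 (≈ $4.2405 each)
After Jul 7: 754 on hand, pool $3,807.21 (≈ $5.0494 each)
Jul 8, sell 413: 413/754 × $3,807.21 → $2,085.38
Total COGS = $1,068.79 + $2,085.38 = $3,154.17
Ending inventory (cost pool remaining) = $1,721.83

Ending inventory = $1,721.83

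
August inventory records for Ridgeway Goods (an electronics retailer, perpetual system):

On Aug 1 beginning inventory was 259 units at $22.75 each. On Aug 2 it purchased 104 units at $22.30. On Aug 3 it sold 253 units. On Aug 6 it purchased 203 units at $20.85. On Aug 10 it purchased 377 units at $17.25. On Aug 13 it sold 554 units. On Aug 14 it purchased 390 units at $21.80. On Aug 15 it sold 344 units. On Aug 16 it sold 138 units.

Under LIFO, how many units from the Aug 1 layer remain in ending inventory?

44

Aug 3, 253 sold [LIFO — newest first]: 104 @ $22.30 + 149 @ $22.75 = $5,708.95
Aug 13, 554 sold [LIFO — newest first]: 377 @ $17.25 + 177 @ $20.85 = $10,193.70
Aug 15, 344 sold [LIFO — newest first]: 344 @ $21.80 = $7,499.20
Aug 16, 138 sold [LIFO — newest first]: 46 @ $21.80 + 26 @ $20.85 + 66 @ $22.75 = $3,046.40
Total COGS = $5,708.95 + $10,193.70 + $7,499.20 + $3,046.40 = $26,448.25
Ending inventory: 44 @ $22.75 = $1,001.00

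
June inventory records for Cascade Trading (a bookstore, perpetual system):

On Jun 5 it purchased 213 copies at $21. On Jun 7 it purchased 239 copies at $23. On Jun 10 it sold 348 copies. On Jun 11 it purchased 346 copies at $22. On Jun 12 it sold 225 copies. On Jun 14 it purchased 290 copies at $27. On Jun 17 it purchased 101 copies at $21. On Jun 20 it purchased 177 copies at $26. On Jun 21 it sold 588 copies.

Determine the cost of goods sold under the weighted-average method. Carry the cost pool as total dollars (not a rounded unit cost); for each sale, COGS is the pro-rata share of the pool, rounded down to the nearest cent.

After Jun 5: 213 on hand, pool $4,473.00 (≈ $21.0000 each)
After Jun 7: 452 on hand, pool $9,970.00 (≈ $22.0575 each)
Jun 10, sell 348: 348/452 × $9,970.00 → $7,676.01
After Jun 11: 450 on hand, pool $9,905.99 (≈ $22.0133 each)
Jun 12, sell 225: 225/450 × $9,905.99 → $4,952.99
After Jun 14: 515 on hand, pool $12,783.00 (≈ $24.8214 each)
After Jun 17: 616 on hand, pool $14,904.00 (≈ $24.1948 each)
After Jun 20: 793 on hand, pool $19,506.00 (≈ $24.5977 each)
Jun 21, sell 588: 588/793 × $19,506.00 → $14,463.46
Total COGS = $7,676.01 + $4,952.99 + $14,463.46 = $27,092.46
Ending inventory (cost pool remaining) = $5,042.54
Check: goods available $32,135.00 = COGS $27,092.46 + ending $5,042.54

COGS = $27,092.46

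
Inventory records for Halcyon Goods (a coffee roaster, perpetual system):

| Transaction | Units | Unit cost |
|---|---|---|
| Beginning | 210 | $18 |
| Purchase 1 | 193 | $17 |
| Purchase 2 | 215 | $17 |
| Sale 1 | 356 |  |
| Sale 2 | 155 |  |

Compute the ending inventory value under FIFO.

Sale 1 (356) [FIFO — oldest first]: 210 @ $18 + 146 @ $17 = $6,262
Sale 2 (155) [FIFO — oldest first]: 47 @ $17 + 108 @ $17 = $2,635
Total COGS = $6,262 + $2,635 = $8,897
Ending inventory: 107 @ $17 = $1,819
Check: goods available $10,716 = COGS $8,897 + ending $1,819

Ending inventory = $1,819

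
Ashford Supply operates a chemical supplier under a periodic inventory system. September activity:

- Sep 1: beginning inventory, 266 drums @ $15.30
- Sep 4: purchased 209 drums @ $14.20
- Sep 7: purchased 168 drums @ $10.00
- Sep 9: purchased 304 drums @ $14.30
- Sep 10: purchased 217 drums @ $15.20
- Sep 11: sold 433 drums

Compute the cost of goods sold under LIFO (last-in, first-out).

Sep 11, 433 sold [LIFO — newest first]: 217 @ $15.20 + 216 @ $14.30 = $6,387.20
Ending inventory: 266 @ $15.30 + 209 @ $14.20 + 168 @ $10.00 + 88 @ $14.30 = $9,976.00

COGS = $6,387.20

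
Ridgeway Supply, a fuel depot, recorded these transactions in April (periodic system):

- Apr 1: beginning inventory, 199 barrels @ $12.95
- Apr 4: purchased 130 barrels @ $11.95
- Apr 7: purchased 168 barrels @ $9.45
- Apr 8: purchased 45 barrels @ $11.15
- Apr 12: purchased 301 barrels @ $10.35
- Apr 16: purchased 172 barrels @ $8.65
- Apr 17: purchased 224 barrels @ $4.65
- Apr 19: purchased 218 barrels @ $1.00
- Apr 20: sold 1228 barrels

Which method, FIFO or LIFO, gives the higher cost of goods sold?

FIFO

FIFO COGS: 199 @ $12.95 + 130 @ $11.95 + 168 @ $9.45 + 45 @ $11.15 + 301 @ $10.35 + 172 @ $8.65 + 213 @ $4.65 = $11,813.50
LIFO COGS: 218 @ $1.00 + 224 @ $4.65 + 172 @ $8.65 + 301 @ $10.35 + 45 @ $11.15 + 168 @ $9.45 + 100 @ $11.95 = $9,147.10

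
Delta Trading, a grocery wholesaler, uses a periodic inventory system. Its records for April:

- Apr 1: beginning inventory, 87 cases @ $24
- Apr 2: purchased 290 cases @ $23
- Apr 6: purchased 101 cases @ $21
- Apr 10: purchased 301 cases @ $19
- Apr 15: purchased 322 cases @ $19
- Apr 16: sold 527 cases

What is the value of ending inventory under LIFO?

Apr 16, 527 sold [LIFO — newest first]: 322 @ $19 + 205 @ $19 = $10,013
Ending inventory: 87 @ $24 + 290 @ $23 + 101 @ $21 + 96 @ $19 = $12,703

Ending inventory = $12,703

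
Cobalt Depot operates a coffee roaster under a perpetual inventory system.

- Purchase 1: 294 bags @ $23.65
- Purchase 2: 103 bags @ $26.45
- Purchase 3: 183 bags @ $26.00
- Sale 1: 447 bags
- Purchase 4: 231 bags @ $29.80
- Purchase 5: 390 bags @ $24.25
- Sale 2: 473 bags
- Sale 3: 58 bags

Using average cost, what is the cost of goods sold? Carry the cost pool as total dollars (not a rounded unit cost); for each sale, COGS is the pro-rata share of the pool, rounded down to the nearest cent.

After Purchase 1: 294 on hand, pool $6,953.10 (≈ $23.6500 each)
After Purchase 2: 397 on hand, pool $9,677.45 (≈ $24.3764 each)
After Purchase 3: 580 on hand, pool $14,435.45 (≈ $24.8887 each)
Sale 1, sell 447: 447/580 × $14,435.45 → $11,125.25
After Purchase 4: 364 on hand, pool $10,194.00 (≈ $28.0055 each)
After Purchase 5: 754 on hand, pool $19,651.50 (≈ $26.0630 each)
Sale 2, sell 473: 473/754 × $19,651.50 → $12,327.79
Sale 3, sell 58: 58/281 × $7,323.71 → $1,511.65
Total COGS = $11,125.25 + $12,327.79 + $1,511.65 = $24,964.69
Ending inventory (cost pool remaining) = $5,812.06
Check: goods available $30,776.75 = COGS $24,964.69 + ending $5,812.06

COGS = $24,964.69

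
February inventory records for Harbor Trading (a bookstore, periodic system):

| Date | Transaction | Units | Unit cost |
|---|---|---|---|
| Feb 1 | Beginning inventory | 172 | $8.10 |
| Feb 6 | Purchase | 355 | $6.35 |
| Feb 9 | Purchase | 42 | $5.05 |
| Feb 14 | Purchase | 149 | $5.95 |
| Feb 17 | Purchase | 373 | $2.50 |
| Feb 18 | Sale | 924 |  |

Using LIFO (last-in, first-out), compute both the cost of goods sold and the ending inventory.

Feb 18, 924 sold [LIFO — newest first]: 373 @ $2.50 + 149 @ $5.95 + 42 @ $5.05 + 355 @ $6.35 + 5 @ $8.10 = $4,325.90
Ending inventory: 167 @ $8.10 = $1,352.70
Check: goods available $5,678.60 = COGS $4,325.90 + ending $1,352.70

COGS = $4,325.90; ending inventory = $1,352.70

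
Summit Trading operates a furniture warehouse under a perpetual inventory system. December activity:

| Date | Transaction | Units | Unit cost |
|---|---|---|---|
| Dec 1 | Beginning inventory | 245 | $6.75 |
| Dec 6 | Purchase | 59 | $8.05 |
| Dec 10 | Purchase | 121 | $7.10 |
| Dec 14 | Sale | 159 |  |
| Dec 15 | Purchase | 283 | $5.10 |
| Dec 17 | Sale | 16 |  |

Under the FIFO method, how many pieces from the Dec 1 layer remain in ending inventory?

Dec 14, 159 sold [FIFO — oldest first]: 159 @ $6.75 = $1,073.25
Dec 17, 16 sold [FIFO — oldest first]: 16 @ $6.75 = $108.00
Total COGS = $1,073.25 + $108.00 = $1,181.25
Ending inventory: 70 @ $6.75 + 59 @ $8.05 + 121 @ $7.10 + 283 @ $5.10 = $3,249.85

70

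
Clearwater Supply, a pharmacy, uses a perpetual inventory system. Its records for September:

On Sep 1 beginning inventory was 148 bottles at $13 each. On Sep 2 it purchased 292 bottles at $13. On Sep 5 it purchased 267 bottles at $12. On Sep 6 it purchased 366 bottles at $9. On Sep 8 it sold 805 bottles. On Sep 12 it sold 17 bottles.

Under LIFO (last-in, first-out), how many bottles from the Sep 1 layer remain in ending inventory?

148

Sep 8, 805 sold [LIFO — newest first]: 366 @ $9 + 267 @ $12 + 172 @ $13 = $8,734
Sep 12, 17 sold [LIFO — newest first]: 17 @ $13 = $221
Total COGS = $8,734 + $221 = $8,955
Ending inventory: 148 @ $13 + 103 @ $13 = $3,263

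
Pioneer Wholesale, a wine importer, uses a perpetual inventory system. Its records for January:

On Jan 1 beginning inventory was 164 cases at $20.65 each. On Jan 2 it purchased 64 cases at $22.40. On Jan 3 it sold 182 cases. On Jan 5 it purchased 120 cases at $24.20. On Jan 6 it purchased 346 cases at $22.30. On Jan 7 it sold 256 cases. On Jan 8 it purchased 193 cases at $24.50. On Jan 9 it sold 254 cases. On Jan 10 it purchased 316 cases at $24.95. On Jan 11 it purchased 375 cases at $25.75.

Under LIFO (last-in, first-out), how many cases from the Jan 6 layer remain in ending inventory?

Jan 3, 182 sold [LIFO — newest first]: 64 @ $22.40 + 118 @ $20.65 = $3,870.30
Jan 7, 256 sold [LIFO — newest first]: 256 @ $22.30 = $5,708.80
Jan 9, 254 sold [LIFO — newest first]: 193 @ $24.50 + 61 @ $22.30 = $6,088.80
Total COGS = $3,870.30 + $5,708.80 + $6,088.80 = $15,667.90
Ending inventory: 46 @ $20.65 + 120 @ $24.20 + 29 @ $22.30 + 316 @ $24.95 + 375 @ $25.75 = $22,041.05

29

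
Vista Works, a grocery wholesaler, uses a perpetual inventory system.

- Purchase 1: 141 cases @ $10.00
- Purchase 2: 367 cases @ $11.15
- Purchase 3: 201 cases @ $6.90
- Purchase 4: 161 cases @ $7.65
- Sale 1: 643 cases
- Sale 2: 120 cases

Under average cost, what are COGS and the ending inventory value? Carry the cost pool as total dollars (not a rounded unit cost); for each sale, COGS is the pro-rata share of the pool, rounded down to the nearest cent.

COGS = $7,121.85; ending inventory = $998.75

After Purchase 1: 141 on hand, pool $1,410.00 (≈ $10.0000 each)
After Purchase 2: 508 on hand, pool $5,502.05 (≈ $10.8308 each)
After Purchase 3: 709 on hand, pool $6,888.95 (≈ $9.7164 each)
After Purchase 4: 870 on hand, pool $8,120.60 (≈ $9.3340 each)
Sale 1, sell 643: 643/870 × $8,120.60 → $6,001.77
Sale 2, sell 120: 120/227 × $2,118.83 → $1,120.08
Total COGS = $6,001.77 + $1,120.08 = $7,121.85
Ending inventory (cost pool remaining) = $998.75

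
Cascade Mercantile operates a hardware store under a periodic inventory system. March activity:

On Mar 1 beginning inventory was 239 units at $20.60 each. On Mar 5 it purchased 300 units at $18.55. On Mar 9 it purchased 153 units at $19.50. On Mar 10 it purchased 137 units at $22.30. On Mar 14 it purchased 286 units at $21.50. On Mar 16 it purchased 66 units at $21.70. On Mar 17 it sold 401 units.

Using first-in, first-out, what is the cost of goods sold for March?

COGS = $7,928.50

Mar 17, 401 sold [FIFO — oldest first]: 239 @ $20.60 + 162 @ $18.55 = $7,928.50
Ending inventory: 138 @ $18.55 + 153 @ $19.50 + 137 @ $22.30 + 286 @ $21.50 + 66 @ $21.70 = $16,179.70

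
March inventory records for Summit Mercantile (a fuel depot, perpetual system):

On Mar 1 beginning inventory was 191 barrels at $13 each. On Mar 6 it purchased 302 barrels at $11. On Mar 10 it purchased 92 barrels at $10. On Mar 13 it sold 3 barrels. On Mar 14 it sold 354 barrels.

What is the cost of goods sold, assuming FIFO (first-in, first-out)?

Mar 13, 3 sold [FIFO — oldest first]: 3 @ $13 = $39
Mar 14, 354 sold [FIFO — oldest first]: 188 @ $13 + 166 @ $11 = $4,270
Total COGS = $39 + $4,270 = $4,309
Ending inventory: 136 @ $11 + 92 @ $10 = $2,416

COGS = $4,309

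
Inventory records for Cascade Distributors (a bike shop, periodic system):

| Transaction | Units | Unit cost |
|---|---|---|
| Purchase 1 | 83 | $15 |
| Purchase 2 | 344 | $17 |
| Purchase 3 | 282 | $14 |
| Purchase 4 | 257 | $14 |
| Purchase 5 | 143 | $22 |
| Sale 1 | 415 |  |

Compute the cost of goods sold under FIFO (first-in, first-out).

Sale 1 (415) [FIFO — oldest first]: 83 @ $15 + 332 @ $17 = $6,889
Ending inventory: 12 @ $17 + 282 @ $14 + 257 @ $14 + 143 @ $22 = $10,896
Check: goods available $17,785 = COGS $6,889 + ending $10,896

COGS = $6,889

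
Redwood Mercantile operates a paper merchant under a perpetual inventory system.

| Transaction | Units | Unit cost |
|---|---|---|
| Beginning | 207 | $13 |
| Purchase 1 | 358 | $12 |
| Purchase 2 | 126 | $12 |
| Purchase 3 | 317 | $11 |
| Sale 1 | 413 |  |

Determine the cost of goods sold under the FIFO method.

COGS = $5,163

Sale 1 (413) [FIFO — oldest first]: 207 @ $13 + 206 @ $12 = $5,163
Ending inventory: 152 @ $12 + 126 @ $12 + 317 @ $11 = $6,823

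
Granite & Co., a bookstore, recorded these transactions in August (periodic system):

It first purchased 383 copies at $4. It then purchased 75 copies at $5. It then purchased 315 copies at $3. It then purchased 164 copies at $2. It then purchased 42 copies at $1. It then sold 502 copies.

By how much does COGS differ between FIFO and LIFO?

FIFO COGS: 383 @ $4 + 75 @ $5 + 44 @ $3 = $2,039
LIFO COGS: 42 @ $1 + 164 @ $2 + 296 @ $3 = $1,258
Difference = |$2,039 − $1,258| = $781

$781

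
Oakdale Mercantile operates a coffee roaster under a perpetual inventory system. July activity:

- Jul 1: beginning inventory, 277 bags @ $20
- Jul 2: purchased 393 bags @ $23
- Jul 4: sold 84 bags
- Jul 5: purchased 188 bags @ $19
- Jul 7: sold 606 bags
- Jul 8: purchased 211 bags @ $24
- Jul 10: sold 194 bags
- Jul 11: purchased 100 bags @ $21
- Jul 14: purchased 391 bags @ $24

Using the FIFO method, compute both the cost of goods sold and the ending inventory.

Jul 4, 84 sold [FIFO — oldest first]: 84 @ $20 = $1,680
Jul 7, 606 sold [FIFO — oldest first]: 193 @ $20 + 393 @ $23 + 20 @ $19 = $13,279
Jul 10, 194 sold [FIFO — oldest first]: 168 @ $19 + 26 @ $24 = $3,816
Total COGS = $1,680 + $13,279 + $3,816 = $18,775
Ending inventory: 185 @ $24 + 100 @ $21 + 391 @ $24 = $15,924

COGS = $18,775; ending inventory = $15,924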